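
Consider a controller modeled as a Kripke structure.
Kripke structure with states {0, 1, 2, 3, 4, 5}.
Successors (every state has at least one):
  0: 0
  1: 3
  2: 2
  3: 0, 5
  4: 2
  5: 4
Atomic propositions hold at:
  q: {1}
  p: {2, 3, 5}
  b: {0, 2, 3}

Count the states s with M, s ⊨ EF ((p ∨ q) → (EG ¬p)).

Sat(p ∨ q) = {1, 2, 3, 5}
Sat(¬p) = {0, 1, 4}
EG ¬p: greatest fixpoint, start Z0 = {0, 1, 4}, keep only states in Sat with some successor in Z. Z1 = {0}; fixed.
Sat(EG ¬p) = {0}
Sat((p ∨ q) → (EG ¬p)) = {0, 4}
EF ((p ∨ q) → (EG ¬p)): least fixpoint, start Z0 = {0, 4}, add states with some successor in Z. Z1 = {0, 3, 4, 5}; Z2 = {0, 1, 3, 4, 5}; fixed.
Sat(EF ((p ∨ q) → (EG ¬p))) = {0, 1, 3, 4, 5}
|Sat(EF ((p ∨ q) → (EG ¬p)))| = |{0, 1, 3, 4, 5}| = 5.

5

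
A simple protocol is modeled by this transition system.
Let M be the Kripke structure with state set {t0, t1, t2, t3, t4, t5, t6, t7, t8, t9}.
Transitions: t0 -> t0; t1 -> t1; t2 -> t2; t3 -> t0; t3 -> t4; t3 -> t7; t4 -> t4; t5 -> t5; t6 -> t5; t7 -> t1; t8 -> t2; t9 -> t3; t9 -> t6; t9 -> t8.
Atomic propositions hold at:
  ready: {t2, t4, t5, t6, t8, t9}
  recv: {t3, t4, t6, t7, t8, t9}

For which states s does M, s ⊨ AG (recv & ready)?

{t4}

Sat(recv & ready) = {t4, t6, t8, t9}
AG (recv & ready): greatest fixpoint, start Z0 = {t4, t6, t8, t9}, keep only states in Sat with every successor in Z. Z1 = {t4}; fixed.
Sat(AG (recv & ready)) = {t4}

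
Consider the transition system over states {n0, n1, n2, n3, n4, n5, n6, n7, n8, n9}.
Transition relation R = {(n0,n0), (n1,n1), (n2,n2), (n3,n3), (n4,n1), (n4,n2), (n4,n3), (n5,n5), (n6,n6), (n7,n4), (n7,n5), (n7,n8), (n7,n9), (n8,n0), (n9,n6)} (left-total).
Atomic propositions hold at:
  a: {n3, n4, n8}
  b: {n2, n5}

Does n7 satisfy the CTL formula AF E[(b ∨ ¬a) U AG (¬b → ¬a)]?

Sat(¬a) = {n0, n1, n2, n5, n6, n7, n9}
Sat(b ∨ ¬a) = {n0, n1, n2, n5, n6, n7, n9}
Sat(¬b) = {n0, n1, n3, n4, n6, n7, n8, n9}
Sat(¬b → ¬a) = {n0, n1, n2, n5, n6, n7, n9}
AG (¬b → ¬a): greatest fixpoint, start Z0 = {n0, n1, n2, n5, n6, n7, n9}, keep only states in Sat with every successor in Z. Z1 = {n0, n1, n2, n5, n6, n9}; fixed.
Sat(AG (¬b → ¬a)) = {n0, n1, n2, n5, n6, n9}
E[(b ∨ ¬a) U AG (¬b → ¬a)]: least fixpoint, start Z0 = Sat(AG (¬b → ¬a)) = {n0, n1, n2, n5, n6, n9}, add states in Sat(b ∨ ¬a) with some successor in Z. Z1 = {n0, n1, n2, n5, n6, n7, n9}; fixed.
Sat(E[(b ∨ ¬a) U AG (¬b → ¬a)]) = {n0, n1, n2, n5, n6, n7, n9}
AF E[(b ∨ ¬a) U AG (¬b → ¬a)]: least fixpoint, start Z0 = {n0, n1, n2, n5, n6, n7, n9}, add states with every successor in Z. Z1 = {n0, n1, n2, n5, n6, n7, n8, n9}; fixed.
Sat(AF E[(b ∨ ¬a) U AG (¬b → ¬a)]) = {n0, n1, n2, n5, n6, n7, n8, n9}
n7 ∈ Sat(AF E[(b ∨ ¬a) U AG (¬b → ¬a)]) = {n0, n1, n2, n5, n6, n7, n8, n9}, so the formula holds at n7.

Yes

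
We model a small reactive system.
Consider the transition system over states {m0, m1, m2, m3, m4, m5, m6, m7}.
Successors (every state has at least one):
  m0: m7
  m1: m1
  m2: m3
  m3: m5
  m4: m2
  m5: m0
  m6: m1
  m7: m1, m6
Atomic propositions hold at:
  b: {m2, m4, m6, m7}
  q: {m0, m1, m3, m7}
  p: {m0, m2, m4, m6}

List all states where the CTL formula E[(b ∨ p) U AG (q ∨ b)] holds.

Sat(b ∨ p) = {m0, m2, m4, m6, m7}
Sat(q ∨ b) = {m0, m1, m2, m3, m4, m6, m7}
AG (q ∨ b): greatest fixpoint, start Z0 = {m0, m1, m2, m3, m4, m6, m7}, keep only states in Sat with every successor in Z. Z1 = {m0, m1, m2, m4, m6, m7}; Z2 = {m0, m1, m4, m6, m7}; Z3 = {m0, m1, m6, m7}; fixed.
Sat(AG (q ∨ b)) = {m0, m1, m6, m7}
E[(b ∨ p) U AG (q ∨ b)]: least fixpoint, start Z0 = Sat(AG (q ∨ b)) = {m0, m1, m6, m7}, add states in Sat(b ∨ p) with some successor in Z. Already a fixed point.
Sat(E[(b ∨ p) U AG (q ∨ b)]) = {m0, m1, m6, m7}

{m0, m1, m6, m7}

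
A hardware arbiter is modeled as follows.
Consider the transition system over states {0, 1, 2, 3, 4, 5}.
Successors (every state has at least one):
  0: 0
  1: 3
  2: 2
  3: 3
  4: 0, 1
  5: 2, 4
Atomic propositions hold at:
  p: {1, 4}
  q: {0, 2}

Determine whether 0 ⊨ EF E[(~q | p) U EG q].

Yes

Sat(~q) = {1, 3, 4, 5}
Sat(~q | p) = {1, 3, 4, 5}
EG q: greatest fixpoint, start Z0 = {0, 2}, keep only states in Sat with some successor in Z. Already a fixed point.
Sat(EG q) = {0, 2}
E[(~q | p) U EG q]: least fixpoint, start Z0 = Sat(EG q) = {0, 2}, add states in Sat(~q | p) with some successor in Z. Z1 = {0, 2, 4, 5}; fixed.
Sat(E[(~q | p) U EG q]) = {0, 2, 4, 5}
EF E[(~q | p) U EG q]: least fixpoint, start Z0 = {0, 2, 4, 5}, add states with some successor in Z. Already a fixed point.
Sat(EF E[(~q | p) U EG q]) = {0, 2, 4, 5}
0 ∈ Sat(EF E[(~q | p) U EG q]) = {0, 2, 4, 5}, so the formula holds at 0.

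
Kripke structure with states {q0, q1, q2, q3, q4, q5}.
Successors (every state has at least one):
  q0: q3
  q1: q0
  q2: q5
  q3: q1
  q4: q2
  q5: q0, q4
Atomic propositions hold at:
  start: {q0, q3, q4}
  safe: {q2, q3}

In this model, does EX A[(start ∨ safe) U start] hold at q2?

Sat(start ∨ safe) = {q0, q2, q3, q4}
A[(start ∨ safe) U start]: least fixpoint, start Z0 = Sat(start) = {q0, q3, q4}, add states in Sat(start ∨ safe) with every successor in Z. Already a fixed point.
Sat(A[(start ∨ safe) U start]) = {q0, q3, q4}
Sat(EX A[(start ∨ safe) U start]) = {s : some successor in {q0, q3, q4}} = {q0, q1, q5}
q2 ∉ Sat(EX A[(start ∨ safe) U start]) = {q0, q1, q5}, so the formula does not hold at q2.

No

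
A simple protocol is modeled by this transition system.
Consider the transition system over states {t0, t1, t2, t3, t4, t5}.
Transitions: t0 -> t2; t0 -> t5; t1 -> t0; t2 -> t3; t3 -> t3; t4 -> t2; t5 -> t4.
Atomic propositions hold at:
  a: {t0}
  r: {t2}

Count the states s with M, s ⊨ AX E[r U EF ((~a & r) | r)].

Sat(~a) = {t1, t2, t3, t4, t5}
Sat(~a & r) = {t2}
Sat((~a & r) | r) = {t2}
EF ((~a & r) | r): least fixpoint, start Z0 = {t2}, add states with some successor in Z. Z1 = {t0, t2, t4}; Z2 = {t0, t1, t2, t4, t5}; fixed.
Sat(EF ((~a & r) | r)) = {t0, t1, t2, t4, t5}
E[r U EF ((~a & r) | r)]: least fixpoint, start Z0 = Sat(EF ((~a & r) | r)) = {t0, t1, t2, t4, t5}, add states in Sat(r) with some successor in Z. Already a fixed point.
Sat(E[r U EF ((~a & r) | r)]) = {t0, t1, t2, t4, t5}
Sat(AX E[r U EF ((~a & r) | r)]) = {s : every successor in {t0, t1, t2, t4, t5}} = {t0, t1, t4, t5}
|Sat(AX E[r U EF ((~a & r) | r)])| = |{t0, t1, t4, t5}| = 4.

4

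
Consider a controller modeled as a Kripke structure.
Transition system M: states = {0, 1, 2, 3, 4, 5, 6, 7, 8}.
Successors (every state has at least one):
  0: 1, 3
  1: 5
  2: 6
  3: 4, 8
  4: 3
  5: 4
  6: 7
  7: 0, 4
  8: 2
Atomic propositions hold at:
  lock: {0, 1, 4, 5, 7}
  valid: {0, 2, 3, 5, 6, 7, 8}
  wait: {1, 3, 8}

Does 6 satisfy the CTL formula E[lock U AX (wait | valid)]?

Yes

Sat(wait | valid) = {0, 1, 2, 3, 5, 6, 7, 8}
Sat(AX (wait | valid)) = {s : every successor in {0, 1, 2, 3, 5, 6, 7, 8}} = {0, 1, 2, 4, 6, 8}
E[lock U AX (wait | valid)]: least fixpoint, start Z0 = Sat(AX (wait | valid)) = {0, 1, 2, 4, 6, 8}, add states in Sat(lock) with some successor in Z. Z1 = {0, 1, 2, 4, 5, 6, 7, 8}; fixed.
Sat(E[lock U AX (wait | valid)]) = {0, 1, 2, 4, 5, 6, 7, 8}
6 ∈ Sat(E[lock U AX (wait | valid)]) = {0, 1, 2, 4, 5, 6, 7, 8}, so the formula holds at 6.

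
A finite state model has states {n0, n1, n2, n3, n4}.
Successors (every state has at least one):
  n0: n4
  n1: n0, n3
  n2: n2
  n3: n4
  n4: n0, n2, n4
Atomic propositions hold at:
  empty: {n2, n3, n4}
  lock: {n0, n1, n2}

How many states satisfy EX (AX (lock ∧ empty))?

2

Sat(lock ∧ empty) = {n2}
Sat(AX (lock ∧ empty)) = {s : every successor in {n2}} = {n2}
Sat(EX (AX (lock ∧ empty))) = {s : some successor in {n2}} = {n2, n4}
|Sat(EX (AX (lock ∧ empty)))| = |{n2, n4}| = 2.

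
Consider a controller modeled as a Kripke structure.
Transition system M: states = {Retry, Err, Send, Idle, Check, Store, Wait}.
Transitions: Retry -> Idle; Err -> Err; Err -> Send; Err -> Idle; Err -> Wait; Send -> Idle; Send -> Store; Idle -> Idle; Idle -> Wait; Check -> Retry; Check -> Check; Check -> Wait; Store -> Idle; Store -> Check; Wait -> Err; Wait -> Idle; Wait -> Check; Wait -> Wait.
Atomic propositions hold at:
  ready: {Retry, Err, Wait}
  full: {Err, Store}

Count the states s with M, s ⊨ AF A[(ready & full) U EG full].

Sat(ready & full) = {Err}
EG full: greatest fixpoint, start Z0 = {Err, Store}, keep only states in Sat with some successor in Z. Z1 = {Err}; fixed.
Sat(EG full) = {Err}
A[(ready & full) U EG full]: least fixpoint, start Z0 = Sat(EG full) = {Err}, add states in Sat(ready & full) with every successor in Z. Already a fixed point.
Sat(A[(ready & full) U EG full]) = {Err}
AF A[(ready & full) U EG full]: least fixpoint, start Z0 = {Err}, add states with every successor in Z. Already a fixed point.
Sat(AF A[(ready & full) U EG full]) = {Err}
|Sat(AF A[(ready & full) U EG full])| = |{Err}| = 1.

1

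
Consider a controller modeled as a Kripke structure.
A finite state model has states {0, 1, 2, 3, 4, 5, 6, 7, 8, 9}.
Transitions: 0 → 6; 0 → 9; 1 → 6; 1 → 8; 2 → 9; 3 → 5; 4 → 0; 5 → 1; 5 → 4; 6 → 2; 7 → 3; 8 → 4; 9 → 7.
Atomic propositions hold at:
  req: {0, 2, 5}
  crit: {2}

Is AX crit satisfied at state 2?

Sat(AX crit) = {s : every successor in {2}} = {6}
2 ∉ Sat(AX crit) = {6}, so the formula does not hold at 2.

No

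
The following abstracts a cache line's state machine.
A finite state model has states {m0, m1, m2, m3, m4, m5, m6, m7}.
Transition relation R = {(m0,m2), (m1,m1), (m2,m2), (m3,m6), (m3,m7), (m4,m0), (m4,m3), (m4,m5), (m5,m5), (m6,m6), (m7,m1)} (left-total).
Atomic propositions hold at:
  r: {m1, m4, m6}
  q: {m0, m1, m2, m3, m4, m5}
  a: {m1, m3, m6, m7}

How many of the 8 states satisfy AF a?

4

AF a: least fixpoint, start Z0 = {m1, m3, m6, m7}, add states with every successor in Z. Already a fixed point.
Sat(AF a) = {m1, m3, m6, m7}
|Sat(AF a)| = |{m1, m3, m6, m7}| = 4.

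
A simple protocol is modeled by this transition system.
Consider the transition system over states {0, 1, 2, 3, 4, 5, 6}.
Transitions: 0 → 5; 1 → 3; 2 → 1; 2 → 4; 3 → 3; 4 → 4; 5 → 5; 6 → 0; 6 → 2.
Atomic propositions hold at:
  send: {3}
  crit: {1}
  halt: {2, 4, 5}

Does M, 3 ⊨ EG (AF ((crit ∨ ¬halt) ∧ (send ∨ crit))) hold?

Yes

Sat(¬halt) = {0, 1, 3, 6}
Sat(crit ∨ ¬halt) = {0, 1, 3, 6}
Sat(send ∨ crit) = {1, 3}
Sat((crit ∨ ¬halt) ∧ (send ∨ crit)) = {1, 3}
AF ((crit ∨ ¬halt) ∧ (send ∨ crit)): least fixpoint, start Z0 = {1, 3}, add states with every successor in Z. Already a fixed point.
Sat(AF ((crit ∨ ¬halt) ∧ (send ∨ crit))) = {1, 3}
EG (AF ((crit ∨ ¬halt) ∧ (send ∨ crit))): greatest fixpoint, start Z0 = {1, 3}, keep only states in Sat with some successor in Z. Already a fixed point.
Sat(EG (AF ((crit ∨ ¬halt) ∧ (send ∨ crit)))) = {1, 3}
3 ∈ Sat(EG (AF ((crit ∨ ¬halt) ∧ (send ∨ crit)))) = {1, 3}, so the formula holds at 3.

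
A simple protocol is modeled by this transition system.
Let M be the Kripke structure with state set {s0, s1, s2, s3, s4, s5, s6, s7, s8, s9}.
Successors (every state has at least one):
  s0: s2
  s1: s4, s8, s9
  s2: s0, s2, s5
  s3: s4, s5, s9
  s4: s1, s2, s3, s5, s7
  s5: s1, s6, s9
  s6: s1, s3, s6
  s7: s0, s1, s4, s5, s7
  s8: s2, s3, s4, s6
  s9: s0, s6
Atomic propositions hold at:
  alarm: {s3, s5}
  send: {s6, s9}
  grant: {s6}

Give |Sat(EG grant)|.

EG grant: greatest fixpoint, start Z0 = {s6}, keep only states in Sat with some successor in Z. Already a fixed point.
Sat(EG grant) = {s6}
|Sat(EG grant)| = |{s6}| = 1.

1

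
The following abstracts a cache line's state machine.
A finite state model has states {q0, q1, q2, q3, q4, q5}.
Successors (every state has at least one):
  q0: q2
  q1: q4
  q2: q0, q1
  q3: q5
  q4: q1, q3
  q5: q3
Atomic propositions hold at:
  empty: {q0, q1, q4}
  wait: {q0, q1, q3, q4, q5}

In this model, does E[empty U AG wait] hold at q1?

AG wait: greatest fixpoint, start Z0 = {q0, q1, q3, q4, q5}, keep only states in Sat with every successor in Z. Z1 = {q1, q3, q4, q5}; fixed.
Sat(AG wait) = {q1, q3, q4, q5}
E[empty U AG wait]: least fixpoint, start Z0 = Sat(AG wait) = {q1, q3, q4, q5}, add states in Sat(empty) with some successor in Z. Already a fixed point.
Sat(E[empty U AG wait]) = {q1, q3, q4, q5}
q1 ∈ Sat(E[empty U AG wait]) = {q1, q3, q4, q5}, so the formula holds at q1.

Yes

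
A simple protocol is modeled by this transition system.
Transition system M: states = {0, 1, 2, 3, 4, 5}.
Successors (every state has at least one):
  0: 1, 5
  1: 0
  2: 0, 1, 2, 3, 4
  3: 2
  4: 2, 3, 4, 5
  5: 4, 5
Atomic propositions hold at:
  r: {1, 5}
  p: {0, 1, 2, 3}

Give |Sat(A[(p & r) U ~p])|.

2

Sat(p & r) = {1}
Sat(~p) = {4, 5}
A[(p & r) U ~p]: least fixpoint, start Z0 = Sat(~p) = {4, 5}, add states in Sat(p & r) with every successor in Z. Already a fixed point.
Sat(A[(p & r) U ~p]) = {4, 5}
|Sat(A[(p & r) U ~p])| = |{4, 5}| = 2.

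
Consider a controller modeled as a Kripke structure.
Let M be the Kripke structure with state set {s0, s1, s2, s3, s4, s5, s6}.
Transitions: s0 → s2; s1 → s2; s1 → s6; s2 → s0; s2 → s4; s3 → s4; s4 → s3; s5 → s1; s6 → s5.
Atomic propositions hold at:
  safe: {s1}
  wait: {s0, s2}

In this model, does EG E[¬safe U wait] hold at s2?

Yes

Sat(¬safe) = {s0, s2, s3, s4, s5, s6}
E[¬safe U wait]: least fixpoint, start Z0 = Sat(wait) = {s0, s2}, add states in Sat(¬safe) with some successor in Z. Already a fixed point.
Sat(E[¬safe U wait]) = {s0, s2}
EG E[¬safe U wait]: greatest fixpoint, start Z0 = {s0, s2}, keep only states in Sat with some successor in Z. Already a fixed point.
Sat(EG E[¬safe U wait]) = {s0, s2}
s2 ∈ Sat(EG E[¬safe U wait]) = {s0, s2}, so the formula holds at s2.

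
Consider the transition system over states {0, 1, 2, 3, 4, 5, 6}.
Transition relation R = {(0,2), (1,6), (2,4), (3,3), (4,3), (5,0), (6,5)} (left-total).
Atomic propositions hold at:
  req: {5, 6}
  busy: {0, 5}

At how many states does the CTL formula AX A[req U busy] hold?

3

A[req U busy]: least fixpoint, start Z0 = Sat(busy) = {0, 5}, add states in Sat(req) with every successor in Z. Z1 = {0, 5, 6}; fixed.
Sat(A[req U busy]) = {0, 5, 6}
Sat(AX A[req U busy]) = {s : every successor in {0, 5, 6}} = {1, 5, 6}
|Sat(AX A[req U busy])| = |{1, 5, 6}| = 3.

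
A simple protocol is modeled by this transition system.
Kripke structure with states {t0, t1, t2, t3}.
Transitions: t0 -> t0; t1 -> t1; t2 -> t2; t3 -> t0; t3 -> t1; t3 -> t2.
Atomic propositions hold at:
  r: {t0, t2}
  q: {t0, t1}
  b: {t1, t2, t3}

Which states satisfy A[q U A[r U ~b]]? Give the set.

{t0}

Sat(~b) = {t0}
A[r U ~b]: least fixpoint, start Z0 = Sat(~b) = {t0}, add states in Sat(r) with every successor in Z. Already a fixed point.
Sat(A[r U ~b]) = {t0}
A[q U A[r U ~b]]: least fixpoint, start Z0 = Sat(A[r U ~b]) = {t0}, add states in Sat(q) with every successor in Z. Already a fixed point.
Sat(A[q U A[r U ~b]]) = {t0}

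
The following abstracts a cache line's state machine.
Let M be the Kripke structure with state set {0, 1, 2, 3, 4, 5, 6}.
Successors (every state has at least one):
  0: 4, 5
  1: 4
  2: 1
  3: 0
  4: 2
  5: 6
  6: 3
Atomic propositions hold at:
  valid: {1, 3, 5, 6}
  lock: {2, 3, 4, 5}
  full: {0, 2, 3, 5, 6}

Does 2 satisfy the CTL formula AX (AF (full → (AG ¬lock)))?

Yes

Sat(¬lock) = {0, 1, 6}
AG ¬lock: greatest fixpoint, start Z0 = {0, 1, 6}, keep only states in Sat with every successor in Z. Z1 = ∅; fixed.
Sat(AG ¬lock) = ∅
Sat(full → (AG ¬lock)) = {1, 4}
AF (full → (AG ¬lock)): least fixpoint, start Z0 = {1, 4}, add states with every successor in Z. Z1 = {1, 2, 4}; fixed.
Sat(AF (full → (AG ¬lock))) = {1, 2, 4}
Sat(AX (AF (full → (AG ¬lock)))) = {s : every successor in {1, 2, 4}} = {1, 2, 4}
2 ∈ Sat(AX (AF (full → (AG ¬lock)))) = {1, 2, 4}, so the formula holds at 2.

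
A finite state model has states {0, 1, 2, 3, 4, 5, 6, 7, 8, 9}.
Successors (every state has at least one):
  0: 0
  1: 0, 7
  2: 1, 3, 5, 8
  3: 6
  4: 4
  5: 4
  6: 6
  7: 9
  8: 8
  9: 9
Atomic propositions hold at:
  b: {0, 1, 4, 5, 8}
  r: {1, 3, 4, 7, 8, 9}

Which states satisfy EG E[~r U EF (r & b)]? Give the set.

Sat(~r) = {0, 2, 5, 6}
Sat(r & b) = {1, 4, 8}
EF (r & b): least fixpoint, start Z0 = {1, 4, 8}, add states with some successor in Z. Z1 = {1, 2, 4, 5, 8}; fixed.
Sat(EF (r & b)) = {1, 2, 4, 5, 8}
E[~r U EF (r & b)]: least fixpoint, start Z0 = Sat(EF (r & b)) = {1, 2, 4, 5, 8}, add states in Sat(~r) with some successor in Z. Already a fixed point.
Sat(E[~r U EF (r & b)]) = {1, 2, 4, 5, 8}
EG E[~r U EF (r & b)]: greatest fixpoint, start Z0 = {1, 2, 4, 5, 8}, keep only states in Sat with some successor in Z. Z1 = {2, 4, 5, 8}; fixed.
Sat(EG E[~r U EF (r & b)]) = {2, 4, 5, 8}

{2, 4, 5, 8}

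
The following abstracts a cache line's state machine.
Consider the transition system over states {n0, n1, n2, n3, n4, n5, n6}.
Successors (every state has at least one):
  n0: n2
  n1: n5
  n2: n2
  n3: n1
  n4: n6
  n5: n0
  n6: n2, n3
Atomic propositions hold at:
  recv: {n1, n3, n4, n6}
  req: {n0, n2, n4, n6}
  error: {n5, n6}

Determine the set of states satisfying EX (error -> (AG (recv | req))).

Sat(recv | req) = {n0, n1, n2, n3, n4, n6}
AG (recv | req): greatest fixpoint, start Z0 = {n0, n1, n2, n3, n4, n6}, keep only states in Sat with every successor in Z. Z1 = {n0, n2, n3, n4, n6}; Z2 = {n0, n2, n4, n6}; Z3 = {n0, n2, n4}; Z4 = {n0, n2}; fixed.
Sat(AG (recv | req)) = {n0, n2}
Sat(error -> (AG (recv | req))) = {n0, n1, n2, n3, n4}
Sat(EX (error -> (AG (recv | req)))) = {s : some successor in {n0, n1, n2, n3, n4}} = {n0, n2, n3, n5, n6}

{n0, n2, n3, n5, n6}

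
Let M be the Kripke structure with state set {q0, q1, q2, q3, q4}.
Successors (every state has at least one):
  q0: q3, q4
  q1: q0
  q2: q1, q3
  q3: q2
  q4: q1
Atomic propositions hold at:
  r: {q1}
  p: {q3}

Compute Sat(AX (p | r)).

Sat(p | r) = {q1, q3}
Sat(AX (p | r)) = {s : every successor in {q1, q3}} = {q2, q4}

{q2, q4}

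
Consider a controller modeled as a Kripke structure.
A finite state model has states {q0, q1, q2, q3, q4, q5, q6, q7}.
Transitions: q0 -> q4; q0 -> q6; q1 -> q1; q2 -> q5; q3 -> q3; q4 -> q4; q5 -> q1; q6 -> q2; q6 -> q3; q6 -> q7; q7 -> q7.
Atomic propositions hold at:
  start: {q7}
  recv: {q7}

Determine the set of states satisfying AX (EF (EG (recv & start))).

{q7}

Sat(recv & start) = {q7}
EG (recv & start): greatest fixpoint, start Z0 = {q7}, keep only states in Sat with some successor in Z. Already a fixed point.
Sat(EG (recv & start)) = {q7}
EF (EG (recv & start)): least fixpoint, start Z0 = {q7}, add states with some successor in Z. Z1 = {q6, q7}; Z2 = {q0, q6, q7}; fixed.
Sat(EF (EG (recv & start))) = {q0, q6, q7}
Sat(AX (EF (EG (recv & start)))) = {s : every successor in {q0, q6, q7}} = {q7}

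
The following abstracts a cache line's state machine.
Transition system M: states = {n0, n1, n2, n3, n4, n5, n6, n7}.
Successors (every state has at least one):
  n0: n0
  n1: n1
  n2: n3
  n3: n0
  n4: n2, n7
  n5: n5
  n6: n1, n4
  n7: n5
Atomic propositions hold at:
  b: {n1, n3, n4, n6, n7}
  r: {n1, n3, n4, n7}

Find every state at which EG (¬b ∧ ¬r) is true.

{n0, n5}

Sat(¬b) = {n0, n2, n5}
Sat(¬r) = {n0, n2, n5, n6}
Sat(¬b ∧ ¬r) = {n0, n2, n5}
EG (¬b ∧ ¬r): greatest fixpoint, start Z0 = {n0, n2, n5}, keep only states in Sat with some successor in Z. Z1 = {n0, n5}; fixed.
Sat(EG (¬b ∧ ¬r)) = {n0, n5}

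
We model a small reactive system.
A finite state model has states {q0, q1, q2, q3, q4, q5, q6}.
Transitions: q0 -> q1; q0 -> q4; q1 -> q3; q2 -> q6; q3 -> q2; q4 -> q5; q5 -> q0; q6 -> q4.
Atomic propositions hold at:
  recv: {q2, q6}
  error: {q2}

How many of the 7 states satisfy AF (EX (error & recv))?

Sat(error & recv) = {q2}
Sat(EX (error & recv)) = {s : some successor in {q2}} = {q3}
AF (EX (error & recv)): least fixpoint, start Z0 = {q3}, add states with every successor in Z. Z1 = {q1, q3}; fixed.
Sat(AF (EX (error & recv))) = {q1, q3}
|Sat(AF (EX (error & recv)))| = |{q1, q3}| = 2.

2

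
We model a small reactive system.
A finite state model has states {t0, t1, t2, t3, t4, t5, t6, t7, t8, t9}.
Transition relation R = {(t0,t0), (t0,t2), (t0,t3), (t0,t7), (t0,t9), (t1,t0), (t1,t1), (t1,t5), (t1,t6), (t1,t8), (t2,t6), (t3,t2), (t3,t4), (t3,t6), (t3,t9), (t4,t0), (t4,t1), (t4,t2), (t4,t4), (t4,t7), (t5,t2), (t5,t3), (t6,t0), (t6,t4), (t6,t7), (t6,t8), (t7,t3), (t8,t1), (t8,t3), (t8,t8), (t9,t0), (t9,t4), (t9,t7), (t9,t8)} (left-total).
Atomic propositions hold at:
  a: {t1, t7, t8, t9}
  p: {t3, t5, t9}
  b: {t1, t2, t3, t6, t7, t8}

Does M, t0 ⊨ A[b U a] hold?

A[b U a]: least fixpoint, start Z0 = Sat(a) = {t1, t7, t8, t9}, add states in Sat(b) with every successor in Z. Already a fixed point.
Sat(A[b U a]) = {t1, t7, t8, t9}
t0 ∉ Sat(A[b U a]) = {t1, t7, t8, t9}, so the formula does not hold at t0.

No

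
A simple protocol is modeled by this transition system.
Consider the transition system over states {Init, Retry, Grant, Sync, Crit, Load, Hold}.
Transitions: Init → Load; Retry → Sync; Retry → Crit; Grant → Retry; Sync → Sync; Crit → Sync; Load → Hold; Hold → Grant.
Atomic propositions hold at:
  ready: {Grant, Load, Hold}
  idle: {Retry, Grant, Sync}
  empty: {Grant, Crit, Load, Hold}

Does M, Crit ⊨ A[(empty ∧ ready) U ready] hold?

No

Sat(empty ∧ ready) = {Grant, Load, Hold}
A[(empty ∧ ready) U ready]: least fixpoint, start Z0 = Sat(ready) = {Grant, Load, Hold}, add states in Sat(empty ∧ ready) with every successor in Z. Already a fixed point.
Sat(A[(empty ∧ ready) U ready]) = {Grant, Load, Hold}
Crit ∉ Sat(A[(empty ∧ ready) U ready]) = {Grant, Load, Hold}, so the formula does not hold at Crit.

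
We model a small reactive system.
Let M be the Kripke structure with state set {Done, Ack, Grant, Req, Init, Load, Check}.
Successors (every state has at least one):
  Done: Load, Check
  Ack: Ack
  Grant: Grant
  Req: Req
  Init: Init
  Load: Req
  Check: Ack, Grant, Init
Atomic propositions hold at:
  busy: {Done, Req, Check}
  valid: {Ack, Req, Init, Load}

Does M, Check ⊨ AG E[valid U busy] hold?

No

E[valid U busy]: least fixpoint, start Z0 = Sat(busy) = {Done, Req, Check}, add states in Sat(valid) with some successor in Z. Z1 = {Done, Req, Load, Check}; fixed.
Sat(E[valid U busy]) = {Done, Req, Load, Check}
AG E[valid U busy]: greatest fixpoint, start Z0 = {Done, Req, Load, Check}, keep only states in Sat with every successor in Z. Z1 = {Done, Req, Load}; Z2 = {Req, Load}; fixed.
Sat(AG E[valid U busy]) = {Req, Load}
Check ∉ Sat(AG E[valid U busy]) = {Req, Load}, so the formula does not hold at Check.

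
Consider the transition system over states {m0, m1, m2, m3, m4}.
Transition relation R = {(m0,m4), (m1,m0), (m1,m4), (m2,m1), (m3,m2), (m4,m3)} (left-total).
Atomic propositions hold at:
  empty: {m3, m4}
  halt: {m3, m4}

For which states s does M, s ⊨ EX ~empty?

Sat(~empty) = {m0, m1, m2}
Sat(EX ~empty) = {s : some successor in {m0, m1, m2}} = {m1, m2, m3}

{m1, m2, m3}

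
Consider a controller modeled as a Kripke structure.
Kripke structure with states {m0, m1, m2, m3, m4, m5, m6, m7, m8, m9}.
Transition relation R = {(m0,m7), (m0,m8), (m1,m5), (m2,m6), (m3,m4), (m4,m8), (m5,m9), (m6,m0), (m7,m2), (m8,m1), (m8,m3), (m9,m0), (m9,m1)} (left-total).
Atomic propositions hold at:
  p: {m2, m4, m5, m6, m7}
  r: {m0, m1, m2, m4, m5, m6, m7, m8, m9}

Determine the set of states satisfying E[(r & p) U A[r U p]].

Sat(r & p) = {m2, m4, m5, m6, m7}
A[r U p]: least fixpoint, start Z0 = Sat(p) = {m2, m4, m5, m6, m7}, add states in Sat(r) with every successor in Z. Z1 = {m1, m2, m4, m5, m6, m7}; fixed.
Sat(A[r U p]) = {m1, m2, m4, m5, m6, m7}
E[(r & p) U A[r U p]]: least fixpoint, start Z0 = Sat(A[r U p]) = {m1, m2, m4, m5, m6, m7}, add states in Sat(r & p) with some successor in Z. Already a fixed point.
Sat(E[(r & p) U A[r U p]]) = {m1, m2, m4, m5, m6, m7}

{m1, m2, m4, m5, m6, m7}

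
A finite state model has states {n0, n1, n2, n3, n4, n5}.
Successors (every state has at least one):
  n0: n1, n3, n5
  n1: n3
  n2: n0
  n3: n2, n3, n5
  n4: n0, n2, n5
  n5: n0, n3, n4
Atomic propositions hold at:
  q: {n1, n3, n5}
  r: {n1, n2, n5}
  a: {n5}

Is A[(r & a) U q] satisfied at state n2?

No

Sat(r & a) = {n5}
A[(r & a) U q]: least fixpoint, start Z0 = Sat(q) = {n1, n3, n5}, add states in Sat(r & a) with every successor in Z. Already a fixed point.
Sat(A[(r & a) U q]) = {n1, n3, n5}
n2 ∉ Sat(A[(r & a) U q]) = {n1, n3, n5}, so the formula does not hold at n2.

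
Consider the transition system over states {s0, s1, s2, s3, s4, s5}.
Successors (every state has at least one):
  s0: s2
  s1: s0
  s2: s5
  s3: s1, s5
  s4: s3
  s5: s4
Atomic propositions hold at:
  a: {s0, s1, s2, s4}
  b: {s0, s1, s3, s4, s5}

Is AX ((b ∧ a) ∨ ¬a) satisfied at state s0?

No

Sat(b ∧ a) = {s0, s1, s4}
Sat(¬a) = {s3, s5}
Sat((b ∧ a) ∨ ¬a) = {s0, s1, s3, s4, s5}
Sat(AX ((b ∧ a) ∨ ¬a)) = {s : every successor in {s0, s1, s3, s4, s5}} = {s1, s2, s3, s4, s5}
s0 ∉ Sat(AX ((b ∧ a) ∨ ¬a)) = {s1, s2, s3, s4, s5}, so the formula does not hold at s0.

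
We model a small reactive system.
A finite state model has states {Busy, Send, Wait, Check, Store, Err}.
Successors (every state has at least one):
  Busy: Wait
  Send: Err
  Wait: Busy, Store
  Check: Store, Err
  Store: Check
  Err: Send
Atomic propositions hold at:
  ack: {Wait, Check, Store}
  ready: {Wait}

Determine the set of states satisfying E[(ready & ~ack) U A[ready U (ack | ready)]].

Sat(~ack) = {Busy, Send, Err}
Sat(ready & ~ack) = ∅
Sat(ack | ready) = {Wait, Check, Store}
A[ready U (ack | ready)]: least fixpoint, start Z0 = Sat((ack | ready)) = {Wait, Check, Store}, add states in Sat(ready) with every successor in Z. Already a fixed point.
Sat(A[ready U (ack | ready)]) = {Wait, Check, Store}
E[(ready & ~ack) U A[ready U (ack | ready)]]: least fixpoint, start Z0 = Sat(A[ready U (ack | ready)]) = {Wait, Check, Store}, add states in Sat(ready & ~ack) with some successor in Z. Already a fixed point.
Sat(E[(ready & ~ack) U A[ready U (ack | ready)]]) = {Wait, Check, Store}

{Wait, Check, Store}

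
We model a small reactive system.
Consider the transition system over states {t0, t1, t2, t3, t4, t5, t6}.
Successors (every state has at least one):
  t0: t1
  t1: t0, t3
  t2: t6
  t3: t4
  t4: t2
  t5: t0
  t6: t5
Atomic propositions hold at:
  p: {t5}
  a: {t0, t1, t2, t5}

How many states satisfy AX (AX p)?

Sat(AX p) = {s : every successor in {t5}} = {t6}
Sat(AX (AX p)) = {s : every successor in {t6}} = {t2}
|Sat(AX (AX p))| = |{t2}| = 1.

1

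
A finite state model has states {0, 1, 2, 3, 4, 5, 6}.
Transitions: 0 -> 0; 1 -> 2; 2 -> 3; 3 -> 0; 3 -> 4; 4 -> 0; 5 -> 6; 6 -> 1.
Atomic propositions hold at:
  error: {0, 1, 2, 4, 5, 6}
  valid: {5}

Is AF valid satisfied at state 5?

Yes

AF valid: least fixpoint, start Z0 = {5}, add states with every successor in Z. Already a fixed point.
Sat(AF valid) = {5}
5 ∈ Sat(AF valid) = {5}, so the formula holds at 5.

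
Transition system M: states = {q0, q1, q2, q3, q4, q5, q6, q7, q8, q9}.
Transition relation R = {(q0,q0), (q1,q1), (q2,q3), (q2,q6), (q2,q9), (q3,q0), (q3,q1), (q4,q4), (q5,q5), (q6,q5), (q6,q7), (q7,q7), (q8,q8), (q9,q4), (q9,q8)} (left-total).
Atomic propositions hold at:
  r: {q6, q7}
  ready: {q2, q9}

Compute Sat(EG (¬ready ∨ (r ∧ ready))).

Sat(¬ready) = {q0, q1, q3, q4, q5, q6, q7, q8}
Sat(r ∧ ready) = ∅
Sat(¬ready ∨ (r ∧ ready)) = {q0, q1, q3, q4, q5, q6, q7, q8}
EG (¬ready ∨ (r ∧ ready)): greatest fixpoint, start Z0 = {q0, q1, q3, q4, q5, q6, q7, q8}, keep only states in Sat with some successor in Z. Already a fixed point.
Sat(EG (¬ready ∨ (r ∧ ready))) = {q0, q1, q3, q4, q5, q6, q7, q8}

{q0, q1, q3, q4, q5, q6, q7, q8}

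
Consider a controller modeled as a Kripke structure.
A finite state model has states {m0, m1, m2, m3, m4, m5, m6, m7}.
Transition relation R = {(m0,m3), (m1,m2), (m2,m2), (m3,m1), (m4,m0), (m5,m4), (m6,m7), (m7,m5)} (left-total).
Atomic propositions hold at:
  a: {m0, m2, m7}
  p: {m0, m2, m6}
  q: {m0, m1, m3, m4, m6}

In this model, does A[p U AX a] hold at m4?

Yes

Sat(AX a) = {s : every successor in {m0, m2, m7}} = {m1, m2, m4, m6}
A[p U AX a]: least fixpoint, start Z0 = Sat(AX a) = {m1, m2, m4, m6}, add states in Sat(p) with every successor in Z. Already a fixed point.
Sat(A[p U AX a]) = {m1, m2, m4, m6}
m4 ∈ Sat(A[p U AX a]) = {m1, m2, m4, m6}, so the formula holds at m4.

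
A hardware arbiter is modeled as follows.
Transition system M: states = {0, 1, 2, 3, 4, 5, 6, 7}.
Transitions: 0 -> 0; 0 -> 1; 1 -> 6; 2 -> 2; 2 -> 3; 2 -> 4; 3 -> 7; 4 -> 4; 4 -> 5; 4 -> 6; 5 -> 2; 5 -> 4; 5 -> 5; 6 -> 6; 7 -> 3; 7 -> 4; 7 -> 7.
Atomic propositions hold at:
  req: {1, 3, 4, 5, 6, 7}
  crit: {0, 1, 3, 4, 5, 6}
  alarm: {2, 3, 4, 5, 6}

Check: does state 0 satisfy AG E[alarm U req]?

No

E[alarm U req]: least fixpoint, start Z0 = Sat(req) = {1, 3, 4, 5, 6, 7}, add states in Sat(alarm) with some successor in Z. Z1 = {1, 2, 3, 4, 5, 6, 7}; fixed.
Sat(E[alarm U req]) = {1, 2, 3, 4, 5, 6, 7}
AG E[alarm U req]: greatest fixpoint, start Z0 = {1, 2, 3, 4, 5, 6, 7}, keep only states in Sat with every successor in Z. Already a fixed point.
Sat(AG E[alarm U req]) = {1, 2, 3, 4, 5, 6, 7}
0 ∉ Sat(AG E[alarm U req]) = {1, 2, 3, 4, 5, 6, 7}, so the formula does not hold at 0.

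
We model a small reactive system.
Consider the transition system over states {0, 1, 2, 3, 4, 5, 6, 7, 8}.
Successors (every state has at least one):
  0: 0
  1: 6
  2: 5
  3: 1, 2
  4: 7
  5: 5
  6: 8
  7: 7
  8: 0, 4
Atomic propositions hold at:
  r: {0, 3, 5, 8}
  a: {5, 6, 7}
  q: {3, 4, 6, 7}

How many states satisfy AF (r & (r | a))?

Sat(r | a) = {0, 3, 5, 6, 7, 8}
Sat(r & (r | a)) = {0, 3, 5, 8}
AF (r & (r | a)): least fixpoint, start Z0 = {0, 3, 5, 8}, add states with every successor in Z. Z1 = {0, 2, 3, 5, 6, 8}; Z2 = {0, 1, 2, 3, 5, 6, 8}; fixed.
Sat(AF (r & (r | a))) = {0, 1, 2, 3, 5, 6, 8}
|Sat(AF (r & (r | a)))| = |{0, 1, 2, 3, 5, 6, 8}| = 7.

7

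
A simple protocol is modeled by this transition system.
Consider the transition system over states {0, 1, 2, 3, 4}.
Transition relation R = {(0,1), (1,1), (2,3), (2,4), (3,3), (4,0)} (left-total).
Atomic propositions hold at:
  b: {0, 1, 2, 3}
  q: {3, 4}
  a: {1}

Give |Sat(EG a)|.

1

EG a: greatest fixpoint, start Z0 = {1}, keep only states in Sat with some successor in Z. Already a fixed point.
Sat(EG a) = {1}
|Sat(EG a)| = |{1}| = 1.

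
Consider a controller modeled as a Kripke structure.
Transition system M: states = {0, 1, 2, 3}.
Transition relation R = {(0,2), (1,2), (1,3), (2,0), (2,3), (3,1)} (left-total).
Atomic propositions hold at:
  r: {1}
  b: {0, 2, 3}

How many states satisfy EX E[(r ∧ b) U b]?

3

Sat(r ∧ b) = ∅
E[(r ∧ b) U b]: least fixpoint, start Z0 = Sat(b) = {0, 2, 3}, add states in Sat(r ∧ b) with some successor in Z. Already a fixed point.
Sat(E[(r ∧ b) U b]) = {0, 2, 3}
Sat(EX E[(r ∧ b) U b]) = {s : some successor in {0, 2, 3}} = {0, 1, 2}
|Sat(EX E[(r ∧ b) U b])| = |{0, 1, 2}| = 3.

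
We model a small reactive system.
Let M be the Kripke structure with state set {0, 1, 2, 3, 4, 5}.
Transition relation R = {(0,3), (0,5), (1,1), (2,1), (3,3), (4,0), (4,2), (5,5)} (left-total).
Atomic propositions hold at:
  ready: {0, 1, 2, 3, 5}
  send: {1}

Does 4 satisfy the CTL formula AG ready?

AG ready: greatest fixpoint, start Z0 = {0, 1, 2, 3, 5}, keep only states in Sat with every successor in Z. Already a fixed point.
Sat(AG ready) = {0, 1, 2, 3, 5}
4 ∉ Sat(AG ready) = {0, 1, 2, 3, 5}, so the formula does not hold at 4.

No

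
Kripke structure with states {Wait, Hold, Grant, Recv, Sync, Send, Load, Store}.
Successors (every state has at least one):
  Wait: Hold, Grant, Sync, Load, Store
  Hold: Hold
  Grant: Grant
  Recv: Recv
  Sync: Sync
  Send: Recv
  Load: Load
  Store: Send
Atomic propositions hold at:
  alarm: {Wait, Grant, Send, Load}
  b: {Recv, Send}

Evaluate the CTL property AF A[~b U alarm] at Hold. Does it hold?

Sat(~b) = {Wait, Hold, Grant, Sync, Load, Store}
A[~b U alarm]: least fixpoint, start Z0 = Sat(alarm) = {Wait, Grant, Send, Load}, add states in Sat(~b) with every successor in Z. Z1 = {Wait, Grant, Send, Load, Store}; fixed.
Sat(A[~b U alarm]) = {Wait, Grant, Send, Load, Store}
AF A[~b U alarm]: least fixpoint, start Z0 = {Wait, Grant, Send, Load, Store}, add states with every successor in Z. Already a fixed point.
Sat(AF A[~b U alarm]) = {Wait, Grant, Send, Load, Store}
Hold ∉ Sat(AF A[~b U alarm]) = {Wait, Grant, Send, Load, Store}, so the formula does not hold at Hold.

No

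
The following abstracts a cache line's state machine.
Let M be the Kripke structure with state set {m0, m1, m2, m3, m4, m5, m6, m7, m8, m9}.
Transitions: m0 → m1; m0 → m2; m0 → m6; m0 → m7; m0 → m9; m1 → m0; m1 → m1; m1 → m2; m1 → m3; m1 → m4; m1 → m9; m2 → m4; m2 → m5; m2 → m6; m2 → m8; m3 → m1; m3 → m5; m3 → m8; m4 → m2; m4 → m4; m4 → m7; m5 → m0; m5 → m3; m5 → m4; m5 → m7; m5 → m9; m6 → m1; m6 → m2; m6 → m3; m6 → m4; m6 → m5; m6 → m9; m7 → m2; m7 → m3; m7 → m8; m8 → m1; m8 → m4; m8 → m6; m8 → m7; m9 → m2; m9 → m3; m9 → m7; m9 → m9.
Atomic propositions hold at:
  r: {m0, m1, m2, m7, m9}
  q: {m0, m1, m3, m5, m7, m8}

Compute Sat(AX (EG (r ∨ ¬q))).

Sat(¬q) = {m2, m4, m6, m9}
Sat(r ∨ ¬q) = {m0, m1, m2, m4, m6, m7, m9}
EG (r ∨ ¬q): greatest fixpoint, start Z0 = {m0, m1, m2, m4, m6, m7, m9}, keep only states in Sat with some successor in Z. Already a fixed point.
Sat(EG (r ∨ ¬q)) = {m0, m1, m2, m4, m6, m7, m9}
Sat(AX (EG (r ∨ ¬q))) = {s : every successor in {m0, m1, m2, m4, m6, m7, m9}} = {m0, m4, m8}

{m0, m4, m8}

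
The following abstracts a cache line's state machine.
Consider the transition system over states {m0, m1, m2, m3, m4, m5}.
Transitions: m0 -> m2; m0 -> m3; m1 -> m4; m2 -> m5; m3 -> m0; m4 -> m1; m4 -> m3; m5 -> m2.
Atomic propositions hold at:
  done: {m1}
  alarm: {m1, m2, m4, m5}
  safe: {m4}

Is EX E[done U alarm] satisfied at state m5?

Yes

E[done U alarm]: least fixpoint, start Z0 = Sat(alarm) = {m1, m2, m4, m5}, add states in Sat(done) with some successor in Z. Already a fixed point.
Sat(E[done U alarm]) = {m1, m2, m4, m5}
Sat(EX E[done U alarm]) = {s : some successor in {m1, m2, m4, m5}} = {m0, m1, m2, m4, m5}
m5 ∈ Sat(EX E[done U alarm]) = {m0, m1, m2, m4, m5}, so the formula holds at m5.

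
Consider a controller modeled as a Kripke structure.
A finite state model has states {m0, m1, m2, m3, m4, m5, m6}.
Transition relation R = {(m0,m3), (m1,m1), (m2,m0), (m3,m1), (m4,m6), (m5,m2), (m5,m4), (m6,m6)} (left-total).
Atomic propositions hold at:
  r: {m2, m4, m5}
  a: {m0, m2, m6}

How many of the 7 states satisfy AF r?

AF r: least fixpoint, start Z0 = {m2, m4, m5}, add states with every successor in Z. Already a fixed point.
Sat(AF r) = {m2, m4, m5}
|Sat(AF r)| = |{m2, m4, m5}| = 3.

3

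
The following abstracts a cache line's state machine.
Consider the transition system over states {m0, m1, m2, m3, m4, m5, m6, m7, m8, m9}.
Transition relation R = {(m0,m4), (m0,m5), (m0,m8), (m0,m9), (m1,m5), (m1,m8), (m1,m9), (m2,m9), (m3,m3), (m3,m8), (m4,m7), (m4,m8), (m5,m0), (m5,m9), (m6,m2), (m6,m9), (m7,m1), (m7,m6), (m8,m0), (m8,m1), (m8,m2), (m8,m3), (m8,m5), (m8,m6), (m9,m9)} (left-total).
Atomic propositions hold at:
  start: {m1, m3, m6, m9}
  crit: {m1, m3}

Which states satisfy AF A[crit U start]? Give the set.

{m1, m2, m3, m6, m7, m9}

A[crit U start]: least fixpoint, start Z0 = Sat(start) = {m1, m3, m6, m9}, add states in Sat(crit) with every successor in Z. Already a fixed point.
Sat(A[crit U start]) = {m1, m3, m6, m9}
AF A[crit U start]: least fixpoint, start Z0 = {m1, m3, m6, m9}, add states with every successor in Z. Z1 = {m1, m2, m3, m6, m7, m9}; fixed.
Sat(AF A[crit U start]) = {m1, m2, m3, m6, m7, m9}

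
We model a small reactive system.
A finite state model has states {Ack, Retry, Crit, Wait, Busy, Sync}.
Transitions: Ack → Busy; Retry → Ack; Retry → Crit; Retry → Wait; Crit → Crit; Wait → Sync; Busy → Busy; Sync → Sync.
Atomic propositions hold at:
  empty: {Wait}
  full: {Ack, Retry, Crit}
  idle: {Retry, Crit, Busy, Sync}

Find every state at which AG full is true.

AG full: greatest fixpoint, start Z0 = {Ack, Retry, Crit}, keep only states in Sat with every successor in Z. Z1 = {Crit}; fixed.
Sat(AG full) = {Crit}

{Crit}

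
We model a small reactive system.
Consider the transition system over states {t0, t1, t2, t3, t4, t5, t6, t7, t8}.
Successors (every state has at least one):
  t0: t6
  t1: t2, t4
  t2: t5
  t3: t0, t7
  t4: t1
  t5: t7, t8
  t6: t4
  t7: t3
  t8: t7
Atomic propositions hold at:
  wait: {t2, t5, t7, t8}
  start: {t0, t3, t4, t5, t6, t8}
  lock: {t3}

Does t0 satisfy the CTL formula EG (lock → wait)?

Sat(lock → wait) = {t0, t1, t2, t4, t5, t6, t7, t8}
EG (lock → wait): greatest fixpoint, start Z0 = {t0, t1, t2, t4, t5, t6, t7, t8}, keep only states in Sat with some successor in Z. Z1 = {t0, t1, t2, t4, t5, t6, t8}; Z2 = {t0, t1, t2, t4, t5, t6}; Z3 = {t0, t1, t2, t4, t6}; Z4 = {t0, t1, t4, t6}; fixed.
Sat(EG (lock → wait)) = {t0, t1, t4, t6}
t0 ∈ Sat(EG (lock → wait)) = {t0, t1, t4, t6}, so the formula holds at t0.

Yes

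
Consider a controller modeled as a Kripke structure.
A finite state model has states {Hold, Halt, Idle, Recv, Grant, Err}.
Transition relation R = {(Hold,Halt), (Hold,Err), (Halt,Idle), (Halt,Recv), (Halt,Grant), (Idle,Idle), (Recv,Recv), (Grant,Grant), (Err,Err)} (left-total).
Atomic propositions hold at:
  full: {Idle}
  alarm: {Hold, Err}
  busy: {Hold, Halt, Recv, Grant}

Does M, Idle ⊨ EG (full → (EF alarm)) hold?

No

EF alarm: least fixpoint, start Z0 = {Hold, Err}, add states with some successor in Z. Already a fixed point.
Sat(EF alarm) = {Hold, Err}
Sat(full → (EF alarm)) = {Hold, Halt, Recv, Grant, Err}
EG (full → (EF alarm)): greatest fixpoint, start Z0 = {Hold, Halt, Recv, Grant, Err}, keep only states in Sat with some successor in Z. Already a fixed point.
Sat(EG (full → (EF alarm))) = {Hold, Halt, Recv, Grant, Err}
Idle ∉ Sat(EG (full → (EF alarm))) = {Hold, Halt, Recv, Grant, Err}, so the formula does not hold at Idle.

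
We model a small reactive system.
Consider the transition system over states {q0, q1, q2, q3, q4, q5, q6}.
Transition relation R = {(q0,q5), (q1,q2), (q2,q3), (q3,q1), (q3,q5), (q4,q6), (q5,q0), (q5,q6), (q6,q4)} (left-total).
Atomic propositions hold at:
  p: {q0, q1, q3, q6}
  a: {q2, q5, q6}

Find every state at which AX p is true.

{q2, q4, q5}

Sat(AX p) = {s : every successor in {q0, q1, q3, q6}} = {q2, q4, q5}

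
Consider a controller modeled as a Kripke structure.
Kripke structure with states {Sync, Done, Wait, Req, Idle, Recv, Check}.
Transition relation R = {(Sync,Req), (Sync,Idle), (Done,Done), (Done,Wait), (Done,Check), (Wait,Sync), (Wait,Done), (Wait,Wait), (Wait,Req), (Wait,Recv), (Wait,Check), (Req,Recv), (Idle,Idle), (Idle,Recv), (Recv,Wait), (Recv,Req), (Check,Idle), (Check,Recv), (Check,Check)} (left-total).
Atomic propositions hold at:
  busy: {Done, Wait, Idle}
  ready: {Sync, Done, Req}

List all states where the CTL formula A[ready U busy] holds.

A[ready U busy]: least fixpoint, start Z0 = Sat(busy) = {Done, Wait, Idle}, add states in Sat(ready) with every successor in Z. Already a fixed point.
Sat(A[ready U busy]) = {Done, Wait, Idle}

{Done, Wait, Idle}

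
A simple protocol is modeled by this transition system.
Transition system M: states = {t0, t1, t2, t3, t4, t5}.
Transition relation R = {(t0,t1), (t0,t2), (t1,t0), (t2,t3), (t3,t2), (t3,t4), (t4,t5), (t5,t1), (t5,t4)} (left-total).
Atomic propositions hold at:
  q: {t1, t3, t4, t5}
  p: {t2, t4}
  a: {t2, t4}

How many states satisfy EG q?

3

EG q: greatest fixpoint, start Z0 = {t1, t3, t4, t5}, keep only states in Sat with some successor in Z. Z1 = {t3, t4, t5}; fixed.
Sat(EG q) = {t3, t4, t5}
|Sat(EG q)| = |{t3, t4, t5}| = 3.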